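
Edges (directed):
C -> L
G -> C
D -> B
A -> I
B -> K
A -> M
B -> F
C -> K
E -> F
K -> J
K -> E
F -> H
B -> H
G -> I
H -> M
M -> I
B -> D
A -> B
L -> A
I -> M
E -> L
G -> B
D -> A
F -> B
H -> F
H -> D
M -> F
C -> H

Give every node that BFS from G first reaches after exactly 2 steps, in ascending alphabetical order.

D, F, H, K, L, M

Level 0: G
Level 1: B, C, I
Level 2: D, F, H, K, L, M
Level 3: A, E, J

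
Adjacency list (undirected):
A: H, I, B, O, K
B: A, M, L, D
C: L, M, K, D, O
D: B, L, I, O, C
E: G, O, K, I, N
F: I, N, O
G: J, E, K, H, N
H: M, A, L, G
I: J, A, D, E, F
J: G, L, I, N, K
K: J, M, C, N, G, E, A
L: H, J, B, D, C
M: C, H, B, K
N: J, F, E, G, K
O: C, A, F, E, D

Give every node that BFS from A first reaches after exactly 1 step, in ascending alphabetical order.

B, H, I, K, O

Level 0: A
Level 1: B, H, I, K, O
Level 2: C, D, E, F, G, J, L, M, N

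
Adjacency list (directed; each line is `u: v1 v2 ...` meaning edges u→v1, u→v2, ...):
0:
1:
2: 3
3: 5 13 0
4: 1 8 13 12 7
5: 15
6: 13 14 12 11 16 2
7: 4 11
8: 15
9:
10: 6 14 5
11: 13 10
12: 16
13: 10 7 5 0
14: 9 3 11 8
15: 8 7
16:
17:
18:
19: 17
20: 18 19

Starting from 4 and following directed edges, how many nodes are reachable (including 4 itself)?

BFS from 4 visits: 4, 13, 12, 8, 7, 1, 10, 5, 0, 16, 15, 11, 14, 6, 9, 3, 2
Reachable nodes: 17 of 21 total.

17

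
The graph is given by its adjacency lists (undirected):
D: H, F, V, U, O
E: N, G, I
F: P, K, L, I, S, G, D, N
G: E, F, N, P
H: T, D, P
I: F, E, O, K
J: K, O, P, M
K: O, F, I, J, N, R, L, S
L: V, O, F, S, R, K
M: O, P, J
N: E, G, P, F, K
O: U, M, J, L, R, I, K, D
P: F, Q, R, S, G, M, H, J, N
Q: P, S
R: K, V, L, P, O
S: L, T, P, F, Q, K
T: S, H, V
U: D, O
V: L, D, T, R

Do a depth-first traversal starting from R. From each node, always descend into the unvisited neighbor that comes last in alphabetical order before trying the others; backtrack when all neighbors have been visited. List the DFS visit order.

Visit R
R → V
V → T
T → S
S → Q
Q → P
P → N
N → K
K → O
O → U
U → D
D → H
D → F
F → L
F → I
I → E
E → G
O → M
M → J

R -> V -> T -> S -> Q -> P -> N -> K -> O -> U -> D -> H -> F -> L -> I -> E -> G -> M -> J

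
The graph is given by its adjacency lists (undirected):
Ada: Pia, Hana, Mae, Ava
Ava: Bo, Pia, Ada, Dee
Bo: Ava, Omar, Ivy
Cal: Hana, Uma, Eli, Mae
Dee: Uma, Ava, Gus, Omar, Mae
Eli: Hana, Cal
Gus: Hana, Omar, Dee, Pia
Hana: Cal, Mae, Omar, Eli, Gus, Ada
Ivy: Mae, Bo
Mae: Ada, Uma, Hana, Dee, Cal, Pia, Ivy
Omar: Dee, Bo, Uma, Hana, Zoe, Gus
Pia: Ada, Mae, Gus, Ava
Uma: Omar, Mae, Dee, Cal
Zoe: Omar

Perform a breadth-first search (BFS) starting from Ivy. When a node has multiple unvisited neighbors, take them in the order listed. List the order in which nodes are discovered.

Visit Ivy; enqueue Mae, Bo → queue [Mae, Bo]
Visit Mae; enqueue Ada, Uma, Hana, Dee, Cal, Pia → queue [Bo, Ada, Uma, Hana, Dee, Cal, Pia]
Visit Bo; enqueue Ava, Omar → queue [Ada, Uma, Hana, Dee, Cal, Pia, Ava, Omar]
Visit Ada → queue [Uma, Hana, Dee, Cal, Pia, Ava, Omar]
Visit Uma → queue [Hana, Dee, Cal, Pia, Ava, Omar]
Visit Hana; enqueue Eli, Gus → queue [Dee, Cal, Pia, Ava, Omar, Eli, Gus]
Visit Dee → queue [Cal, Pia, Ava, Omar, Eli, Gus]
Visit Cal → queue [Pia, Ava, Omar, Eli, Gus]
Visit Pia → queue [Ava, Omar, Eli, Gus]
Visit Ava → queue [Omar, Eli, Gus]
Visit Omar; enqueue Zoe → queue [Eli, Gus, Zoe]
Visit Eli → queue [Gus, Zoe]
Visit Gus → queue [Zoe]
Visit Zoe → queue []

Ivy Mae Bo Ada Uma Hana Dee Cal Pia Ava Omar Eli Gus Zoe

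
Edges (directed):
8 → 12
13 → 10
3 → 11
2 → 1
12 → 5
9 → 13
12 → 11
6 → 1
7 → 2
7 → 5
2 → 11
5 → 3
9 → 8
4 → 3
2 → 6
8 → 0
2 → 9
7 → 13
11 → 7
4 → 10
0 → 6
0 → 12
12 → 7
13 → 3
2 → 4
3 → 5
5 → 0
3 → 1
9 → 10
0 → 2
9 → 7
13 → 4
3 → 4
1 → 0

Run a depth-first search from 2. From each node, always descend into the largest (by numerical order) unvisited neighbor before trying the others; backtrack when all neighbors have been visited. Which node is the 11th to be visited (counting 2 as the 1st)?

Visit 2
2 → 11
11 → 7
7 → 13
13 → 10
13 → 4
4 → 3
3 → 5
5 → 0
0 → 12
0 → 6
6 → 1
2 → 9
9 → 8

Visit order: 2, 11, 7, 13, 10, 4, 3, 5, 0, 12, 6, 1, 9, 8

6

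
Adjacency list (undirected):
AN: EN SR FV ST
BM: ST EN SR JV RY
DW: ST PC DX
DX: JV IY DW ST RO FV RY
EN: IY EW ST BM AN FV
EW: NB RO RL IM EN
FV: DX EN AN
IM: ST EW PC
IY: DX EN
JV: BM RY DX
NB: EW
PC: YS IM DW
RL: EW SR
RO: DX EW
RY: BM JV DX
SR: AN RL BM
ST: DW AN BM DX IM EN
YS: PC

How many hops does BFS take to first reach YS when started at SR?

5

Level 0: SR
Level 1: AN, BM, RL
Level 2: EN, EW, FV, JV, RY, ST
Level 3: DW, DX, IM, IY, NB, RO
Level 4: PC
Level 5: YS
YS first appears at level 5.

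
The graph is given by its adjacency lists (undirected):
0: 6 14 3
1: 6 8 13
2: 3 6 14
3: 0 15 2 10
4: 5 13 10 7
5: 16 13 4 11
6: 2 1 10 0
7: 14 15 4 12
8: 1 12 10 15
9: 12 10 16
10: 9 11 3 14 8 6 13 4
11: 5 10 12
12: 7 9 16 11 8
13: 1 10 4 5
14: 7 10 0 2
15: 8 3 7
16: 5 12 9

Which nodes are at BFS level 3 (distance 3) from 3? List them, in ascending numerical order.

Level 0: 3
Level 1: 0, 2, 10, 15
Level 2: 4, 6, 7, 8, 9, 11, 13, 14
Level 3: 1, 5, 12, 16

1, 5, 12, 16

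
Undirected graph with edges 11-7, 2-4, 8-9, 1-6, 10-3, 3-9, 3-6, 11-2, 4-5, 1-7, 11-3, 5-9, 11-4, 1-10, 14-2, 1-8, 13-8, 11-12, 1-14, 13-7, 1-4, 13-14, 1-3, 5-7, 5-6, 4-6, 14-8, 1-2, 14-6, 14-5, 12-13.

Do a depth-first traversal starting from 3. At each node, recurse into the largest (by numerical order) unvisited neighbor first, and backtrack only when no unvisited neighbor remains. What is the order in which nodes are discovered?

3, 11, 12, 13, 14, 8, 9, 5, 7, 1, 10, 6, 4, 2

Visit 3
3 → 11
11 → 12
12 → 13
13 → 14
14 → 8
8 → 9
9 → 5
5 → 7
7 → 1
1 → 10
1 → 6
6 → 4
4 → 2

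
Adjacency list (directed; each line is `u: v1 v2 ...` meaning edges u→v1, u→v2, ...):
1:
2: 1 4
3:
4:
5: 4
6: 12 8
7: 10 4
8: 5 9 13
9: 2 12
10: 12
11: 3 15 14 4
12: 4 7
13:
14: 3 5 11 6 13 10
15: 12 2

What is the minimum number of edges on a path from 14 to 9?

3

Level 0: 14
Level 1: 3, 5, 6, 10, 11, 13
Level 2: 4, 8, 12, 15
Level 3: 2, 7, 9
Level 4: 1
9 first appears at level 3.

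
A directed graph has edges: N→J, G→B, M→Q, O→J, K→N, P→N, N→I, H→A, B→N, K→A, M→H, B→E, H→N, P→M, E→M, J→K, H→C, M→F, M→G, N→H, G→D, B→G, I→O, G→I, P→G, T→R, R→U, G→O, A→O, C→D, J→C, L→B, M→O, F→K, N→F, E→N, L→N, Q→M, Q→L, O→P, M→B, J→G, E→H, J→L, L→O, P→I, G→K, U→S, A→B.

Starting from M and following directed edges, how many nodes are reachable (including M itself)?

BFS from M visits: M, B, F, G, H, O, Q, E, N, K, D, I, A, C, J, P, L
Reachable nodes: 17 of 21 total.

17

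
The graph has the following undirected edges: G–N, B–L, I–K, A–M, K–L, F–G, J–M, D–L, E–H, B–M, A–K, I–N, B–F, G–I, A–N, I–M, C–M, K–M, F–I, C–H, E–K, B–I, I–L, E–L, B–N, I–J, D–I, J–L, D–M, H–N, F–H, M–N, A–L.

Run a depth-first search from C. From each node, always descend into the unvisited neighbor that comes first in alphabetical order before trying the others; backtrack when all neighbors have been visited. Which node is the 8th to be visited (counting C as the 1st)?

F

Visit C
C → H
H → E
E → K
K → A
A → L
L → B
B → F
F → G
G → I
I → D
D → M
M → J
M → N

Visit order: C, H, E, K, A, L, B, F, G, I, D, M, J, N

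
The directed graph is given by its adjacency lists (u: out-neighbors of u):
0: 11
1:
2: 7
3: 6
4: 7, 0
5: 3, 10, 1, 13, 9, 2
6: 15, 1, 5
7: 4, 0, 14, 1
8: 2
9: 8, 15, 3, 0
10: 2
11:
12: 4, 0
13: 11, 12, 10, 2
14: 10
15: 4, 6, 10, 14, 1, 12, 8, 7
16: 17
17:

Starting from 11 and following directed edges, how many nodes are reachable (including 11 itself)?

1

BFS from 11 visits: 11
Reachable nodes: 1 of 18 total.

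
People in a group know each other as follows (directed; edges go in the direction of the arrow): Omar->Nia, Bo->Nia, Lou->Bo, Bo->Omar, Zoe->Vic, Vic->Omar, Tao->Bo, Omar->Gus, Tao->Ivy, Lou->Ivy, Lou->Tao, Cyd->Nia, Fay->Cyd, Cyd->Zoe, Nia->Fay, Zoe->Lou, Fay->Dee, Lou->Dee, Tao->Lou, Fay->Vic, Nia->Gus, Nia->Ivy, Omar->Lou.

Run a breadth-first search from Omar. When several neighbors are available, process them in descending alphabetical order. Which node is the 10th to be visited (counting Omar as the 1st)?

Vic

Visit Omar; enqueue Nia, Lou, Gus → queue [Nia, Lou, Gus]
Visit Nia; enqueue Ivy, Fay → queue [Lou, Gus, Ivy, Fay]
Visit Lou; enqueue Tao, Dee, Bo → queue [Gus, Ivy, Fay, Tao, Dee, Bo]
Visit Gus → queue [Ivy, Fay, Tao, Dee, Bo]
Visit Ivy → queue [Fay, Tao, Dee, Bo]
Visit Fay; enqueue Vic, Cyd → queue [Tao, Dee, Bo, Vic, Cyd]
Visit Tao → queue [Dee, Bo, Vic, Cyd]
Visit Dee → queue [Bo, Vic, Cyd]
Visit Bo → queue [Vic, Cyd]
Visit Vic → queue [Cyd]
Visit Cyd; enqueue Zoe → queue [Zoe]
Visit Zoe → queue []

Visit order: Omar, Nia, Lou, Gus, Ivy, Fay, Tao, Dee, Bo, Vic, Cyd, Zoe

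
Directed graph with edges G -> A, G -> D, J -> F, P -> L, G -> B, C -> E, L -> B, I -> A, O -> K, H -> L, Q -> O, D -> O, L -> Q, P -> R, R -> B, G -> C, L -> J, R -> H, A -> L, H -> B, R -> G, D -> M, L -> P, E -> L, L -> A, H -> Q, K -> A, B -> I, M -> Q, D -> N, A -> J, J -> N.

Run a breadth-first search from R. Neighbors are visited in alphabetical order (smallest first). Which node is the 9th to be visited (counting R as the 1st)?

Visit R; enqueue B, G, H → queue [B, G, H]
Visit B; enqueue I → queue [G, H, I]
Visit G; enqueue A, C, D → queue [H, I, A, C, D]
Visit H; enqueue L, Q → queue [I, A, C, D, L, Q]
Visit I → queue [A, C, D, L, Q]
Visit A; enqueue J → queue [C, D, L, Q, J]
Visit C; enqueue E → queue [D, L, Q, J, E]
Visit D; enqueue M, N, O → queue [L, Q, J, E, M, N, O]
Visit L; enqueue P → queue [Q, J, E, M, N, O, P]
Visit Q → queue [J, E, M, N, O, P]
Visit J; enqueue F → queue [E, M, N, O, P, F]
Visit E → queue [M, N, O, P, F]
Visit M → queue [N, O, P, F]
Visit N → queue [O, P, F]
Visit O; enqueue K → queue [P, F, K]
Visit P → queue [F, K]
Visit F → queue [K]
Visit K → queue []

Visit order: R, B, G, H, I, A, C, D, L, Q, J, E, M, N, O, P, F, K

L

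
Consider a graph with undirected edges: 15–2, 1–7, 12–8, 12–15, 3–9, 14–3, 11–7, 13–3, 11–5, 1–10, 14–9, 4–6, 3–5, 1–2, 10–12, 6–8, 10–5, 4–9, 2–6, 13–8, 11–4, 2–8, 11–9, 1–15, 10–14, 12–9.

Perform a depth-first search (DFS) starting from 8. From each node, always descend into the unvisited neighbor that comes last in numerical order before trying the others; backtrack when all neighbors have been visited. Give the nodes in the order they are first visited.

Visit 8
8 → 13
13 → 3
3 → 14
14 → 10
10 → 12
12 → 15
15 → 2
2 → 6
6 → 4
4 → 11
11 → 9
11 → 7
7 → 1
11 → 5

8, 13, 3, 14, 10, 12, 15, 2, 6, 4, 11, 9, 7, 1, 5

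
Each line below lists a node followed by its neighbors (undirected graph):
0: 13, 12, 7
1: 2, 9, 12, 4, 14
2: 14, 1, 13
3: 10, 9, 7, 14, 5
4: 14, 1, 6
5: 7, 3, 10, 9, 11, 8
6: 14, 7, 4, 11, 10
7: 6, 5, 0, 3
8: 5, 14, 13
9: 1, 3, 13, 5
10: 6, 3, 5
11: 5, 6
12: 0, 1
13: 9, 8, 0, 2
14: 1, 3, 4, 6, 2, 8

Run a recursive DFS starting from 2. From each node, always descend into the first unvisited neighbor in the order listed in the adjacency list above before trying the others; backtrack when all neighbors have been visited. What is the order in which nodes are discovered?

Visit 2
2 → 14
14 → 1
1 → 9
9 → 3
3 → 10
10 → 6
6 → 7
7 → 5
5 → 11
5 → 8
8 → 13
13 → 0
0 → 12
6 → 4

2, 14, 1, 9, 3, 10, 6, 7, 5, 11, 8, 13, 0, 12, 4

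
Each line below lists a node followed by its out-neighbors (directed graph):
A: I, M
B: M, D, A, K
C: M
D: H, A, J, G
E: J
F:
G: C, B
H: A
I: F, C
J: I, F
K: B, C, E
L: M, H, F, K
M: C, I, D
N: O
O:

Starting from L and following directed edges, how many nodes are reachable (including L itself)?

BFS from L visits: L, M, H, F, K, C, I, D, A, B, E, J, G
Reachable nodes: 13 of 15 total.

13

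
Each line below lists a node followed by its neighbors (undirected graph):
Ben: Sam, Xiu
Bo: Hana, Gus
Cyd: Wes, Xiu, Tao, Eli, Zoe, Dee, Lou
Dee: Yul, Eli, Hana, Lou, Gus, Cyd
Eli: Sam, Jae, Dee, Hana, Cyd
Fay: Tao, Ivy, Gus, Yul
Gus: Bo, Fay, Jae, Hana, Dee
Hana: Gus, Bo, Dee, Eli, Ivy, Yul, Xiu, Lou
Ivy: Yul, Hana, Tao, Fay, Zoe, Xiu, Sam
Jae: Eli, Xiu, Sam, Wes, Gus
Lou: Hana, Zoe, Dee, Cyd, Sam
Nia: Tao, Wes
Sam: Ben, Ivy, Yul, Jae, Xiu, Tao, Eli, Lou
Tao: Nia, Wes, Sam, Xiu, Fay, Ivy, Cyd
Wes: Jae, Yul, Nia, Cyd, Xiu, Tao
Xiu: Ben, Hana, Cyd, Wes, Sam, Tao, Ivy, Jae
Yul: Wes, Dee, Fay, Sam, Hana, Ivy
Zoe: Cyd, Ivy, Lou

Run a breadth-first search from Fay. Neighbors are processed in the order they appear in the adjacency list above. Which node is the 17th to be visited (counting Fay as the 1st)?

Eli

Visit Fay; enqueue Tao, Ivy, Gus, Yul → queue [Tao, Ivy, Gus, Yul]
Visit Tao; enqueue Nia, Wes, Sam, Xiu, Cyd → queue [Ivy, Gus, Yul, Nia, Wes, Sam, Xiu, Cyd]
Visit Ivy; enqueue Hana, Zoe → queue [Gus, Yul, Nia, Wes, Sam, Xiu, Cyd, Hana, Zoe]
Visit Gus; enqueue Bo, Jae, Dee → queue [Yul, Nia, Wes, Sam, Xiu, Cyd, Hana, Zoe, Bo, Jae, Dee]
Visit Yul → queue [Nia, Wes, Sam, Xiu, Cyd, Hana, Zoe, Bo, Jae, Dee]
Visit Nia → queue [Wes, Sam, Xiu, Cyd, Hana, Zoe, Bo, Jae, Dee]
Visit Wes → queue [Sam, Xiu, Cyd, Hana, Zoe, Bo, Jae, Dee]
Visit Sam; enqueue Ben, Eli, Lou → queue [Xiu, Cyd, Hana, Zoe, Bo, Jae, Dee, Ben, Eli, Lou]
Visit Xiu → queue [Cyd, Hana, Zoe, Bo, Jae, Dee, Ben, Eli, Lou]
Visit Cyd → queue [Hana, Zoe, Bo, Jae, Dee, Ben, Eli, Lou]
Visit Hana → queue [Zoe, Bo, Jae, Dee, Ben, Eli, Lou]
Visit Zoe → queue [Bo, Jae, Dee, Ben, Eli, Lou]
Visit Bo → queue [Jae, Dee, Ben, Eli, Lou]
Visit Jae → queue [Dee, Ben, Eli, Lou]
Visit Dee → queue [Ben, Eli, Lou]
Visit Ben → queue [Eli, Lou]
Visit Eli → queue [Lou]
Visit Lou → queue []

Visit order: Fay, Tao, Ivy, Gus, Yul, Nia, Wes, Sam, Xiu, Cyd, Hana, Zoe, Bo, Jae, Dee, Ben, Eli, Lou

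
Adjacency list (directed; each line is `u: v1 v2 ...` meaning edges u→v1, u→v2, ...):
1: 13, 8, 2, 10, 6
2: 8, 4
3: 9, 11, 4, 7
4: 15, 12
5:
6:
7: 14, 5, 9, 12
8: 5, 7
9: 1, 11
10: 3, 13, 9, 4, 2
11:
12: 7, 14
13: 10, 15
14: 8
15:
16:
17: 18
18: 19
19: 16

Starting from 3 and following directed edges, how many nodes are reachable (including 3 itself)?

15

BFS from 3 visits: 3, 9, 11, 4, 7, 1, 15, 12, 14, 5, 13, 8, 2, 10, 6
Reachable nodes: 15 of 19 total.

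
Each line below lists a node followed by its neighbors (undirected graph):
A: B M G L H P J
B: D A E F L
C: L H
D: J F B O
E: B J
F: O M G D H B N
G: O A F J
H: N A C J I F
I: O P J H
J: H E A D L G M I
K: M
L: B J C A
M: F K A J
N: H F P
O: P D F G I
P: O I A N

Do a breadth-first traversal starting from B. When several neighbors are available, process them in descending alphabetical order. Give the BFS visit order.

Visit B; enqueue L, F, E, D, A → queue [L, F, E, D, A]
Visit L; enqueue J, C → queue [F, E, D, A, J, C]
Visit F; enqueue O, N, M, H, G → queue [E, D, A, J, C, O, N, M, H, G]
Visit E → queue [D, A, J, C, O, N, M, H, G]
Visit D → queue [A, J, C, O, N, M, H, G]
Visit A; enqueue P → queue [J, C, O, N, M, H, G, P]
Visit J; enqueue I → queue [C, O, N, M, H, G, P, I]
Visit C → queue [O, N, M, H, G, P, I]
Visit O → queue [N, M, H, G, P, I]
Visit N → queue [M, H, G, P, I]
Visit M; enqueue K → queue [H, G, P, I, K]
Visit H → queue [G, P, I, K]
Visit G → queue [P, I, K]
Visit P → queue [I, K]
Visit I → queue [K]
Visit K → queue []

B, L, F, E, D, A, J, C, O, N, M, H, G, P, I, K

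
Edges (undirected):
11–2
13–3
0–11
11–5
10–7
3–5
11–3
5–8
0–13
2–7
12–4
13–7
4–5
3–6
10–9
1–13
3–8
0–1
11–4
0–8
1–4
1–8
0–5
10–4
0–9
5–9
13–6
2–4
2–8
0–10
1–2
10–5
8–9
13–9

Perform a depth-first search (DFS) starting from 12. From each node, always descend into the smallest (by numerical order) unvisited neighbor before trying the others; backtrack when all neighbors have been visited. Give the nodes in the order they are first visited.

Visit 12
12 → 4
4 → 1
1 → 0
0 → 5
5 → 3
3 → 6
6 → 13
13 → 7
7 → 2
2 → 8
8 → 9
9 → 10
2 → 11

12 4 1 0 5 3 6 13 7 2 8 9 10 11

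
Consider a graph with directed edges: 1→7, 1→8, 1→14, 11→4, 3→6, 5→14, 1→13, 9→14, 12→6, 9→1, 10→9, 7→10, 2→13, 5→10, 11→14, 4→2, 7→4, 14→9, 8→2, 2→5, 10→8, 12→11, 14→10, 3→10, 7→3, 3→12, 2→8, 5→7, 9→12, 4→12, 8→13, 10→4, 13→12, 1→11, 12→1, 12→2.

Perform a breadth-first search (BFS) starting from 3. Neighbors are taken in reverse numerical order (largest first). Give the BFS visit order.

3, 12, 10, 6, 11, 2, 1, 9, 8, 4, 14, 13, 5, 7

Visit 3; enqueue 12, 10, 6 → queue [12, 10, 6]
Visit 12; enqueue 11, 2, 1 → queue [10, 6, 11, 2, 1]
Visit 10; enqueue 9, 8, 4 → queue [6, 11, 2, 1, 9, 8, 4]
Visit 6 → queue [11, 2, 1, 9, 8, 4]
Visit 11; enqueue 14 → queue [2, 1, 9, 8, 4, 14]
Visit 2; enqueue 13, 5 → queue [1, 9, 8, 4, 14, 13, 5]
Visit 1; enqueue 7 → queue [9, 8, 4, 14, 13, 5, 7]
Visit 9 → queue [8, 4, 14, 13, 5, 7]
Visit 8 → queue [4, 14, 13, 5, 7]
Visit 4 → queue [14, 13, 5, 7]
Visit 14 → queue [13, 5, 7]
Visit 13 → queue [5, 7]
Visit 5 → queue [7]
Visit 7 → queue []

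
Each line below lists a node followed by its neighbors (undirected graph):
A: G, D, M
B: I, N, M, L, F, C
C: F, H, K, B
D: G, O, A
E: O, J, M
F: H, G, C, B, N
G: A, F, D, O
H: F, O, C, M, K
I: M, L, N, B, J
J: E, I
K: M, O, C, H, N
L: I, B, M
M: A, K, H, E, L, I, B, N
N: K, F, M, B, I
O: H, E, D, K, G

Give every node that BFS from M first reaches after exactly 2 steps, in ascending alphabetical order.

C, D, F, G, J, O

Level 0: M
Level 1: A, B, E, H, I, K, L, N
Level 2: C, D, F, G, J, O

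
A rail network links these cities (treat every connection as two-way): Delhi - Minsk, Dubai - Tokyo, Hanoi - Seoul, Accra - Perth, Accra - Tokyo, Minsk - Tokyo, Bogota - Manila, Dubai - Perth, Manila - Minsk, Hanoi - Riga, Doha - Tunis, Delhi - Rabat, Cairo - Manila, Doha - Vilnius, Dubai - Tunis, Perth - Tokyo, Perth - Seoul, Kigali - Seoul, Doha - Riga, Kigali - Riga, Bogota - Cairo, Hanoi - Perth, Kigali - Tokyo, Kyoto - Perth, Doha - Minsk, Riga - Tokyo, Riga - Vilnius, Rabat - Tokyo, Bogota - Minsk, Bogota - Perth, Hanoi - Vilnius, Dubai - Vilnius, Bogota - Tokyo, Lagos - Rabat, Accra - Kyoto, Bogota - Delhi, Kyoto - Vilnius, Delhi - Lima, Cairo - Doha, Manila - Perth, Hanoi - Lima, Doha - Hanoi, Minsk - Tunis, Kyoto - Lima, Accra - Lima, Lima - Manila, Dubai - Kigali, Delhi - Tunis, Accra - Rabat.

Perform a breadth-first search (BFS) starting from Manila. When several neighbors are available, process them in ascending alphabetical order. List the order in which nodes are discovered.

Visit Manila; enqueue Bogota, Cairo, Lima, Minsk, Perth → queue [Bogota, Cairo, Lima, Minsk, Perth]
Visit Bogota; enqueue Delhi, Tokyo → queue [Cairo, Lima, Minsk, Perth, Delhi, Tokyo]
Visit Cairo; enqueue Doha → queue [Lima, Minsk, Perth, Delhi, Tokyo, Doha]
Visit Lima; enqueue Accra, Hanoi, Kyoto → queue [Minsk, Perth, Delhi, Tokyo, Doha, Accra, Hanoi, Kyoto]
Visit Minsk; enqueue Tunis → queue [Perth, Delhi, Tokyo, Doha, Accra, Hanoi, Kyoto, Tunis]
Visit Perth; enqueue Dubai, Seoul → queue [Delhi, Tokyo, Doha, Accra, Hanoi, Kyoto, Tunis, Dubai, Seoul]
Visit Delhi; enqueue Rabat → queue [Tokyo, Doha, Accra, Hanoi, Kyoto, Tunis, Dubai, Seoul, Rabat]
Visit Tokyo; enqueue Kigali, Riga → queue [Doha, Accra, Hanoi, Kyoto, Tunis, Dubai, Seoul, Rabat, Kigali, Riga]
Visit Doha; enqueue Vilnius → queue [Accra, Hanoi, Kyoto, Tunis, Dubai, Seoul, Rabat, Kigali, Riga, Vilnius]
Visit Accra → queue [Hanoi, Kyoto, Tunis, Dubai, Seoul, Rabat, Kigali, Riga, Vilnius]
Visit Hanoi → queue [Kyoto, Tunis, Dubai, Seoul, Rabat, Kigali, Riga, Vilnius]
Visit Kyoto → queue [Tunis, Dubai, Seoul, Rabat, Kigali, Riga, Vilnius]
Visit Tunis → queue [Dubai, Seoul, Rabat, Kigali, Riga, Vilnius]
Visit Dubai → queue [Seoul, Rabat, Kigali, Riga, Vilnius]
Visit Seoul → queue [Rabat, Kigali, Riga, Vilnius]
Visit Rabat; enqueue Lagos → queue [Kigali, Riga, Vilnius, Lagos]
Visit Kigali → queue [Riga, Vilnius, Lagos]
Visit Riga → queue [Vilnius, Lagos]
Visit Vilnius → queue [Lagos]
Visit Lagos → queue []

Manila Bogota Cairo Lima Minsk Perth Delhi Tokyo Doha Accra Hanoi Kyoto Tunis Dubai Seoul Rabat Kigali Riga Vilnius Lagos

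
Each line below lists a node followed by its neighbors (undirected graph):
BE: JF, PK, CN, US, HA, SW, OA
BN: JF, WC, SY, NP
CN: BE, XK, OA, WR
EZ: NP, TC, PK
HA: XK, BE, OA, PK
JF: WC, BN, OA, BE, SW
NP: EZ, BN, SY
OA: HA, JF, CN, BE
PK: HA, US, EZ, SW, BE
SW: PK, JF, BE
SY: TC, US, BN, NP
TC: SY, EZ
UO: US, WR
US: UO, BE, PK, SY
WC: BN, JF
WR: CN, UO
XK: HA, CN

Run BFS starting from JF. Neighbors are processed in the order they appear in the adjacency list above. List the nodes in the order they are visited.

JF WC BN OA BE SW SY NP HA CN PK US TC EZ XK WR UO

Visit JF; enqueue WC, BN, OA, BE, SW → queue [WC, BN, OA, BE, SW]
Visit WC → queue [BN, OA, BE, SW]
Visit BN; enqueue SY, NP → queue [OA, BE, SW, SY, NP]
Visit OA; enqueue HA, CN → queue [BE, SW, SY, NP, HA, CN]
Visit BE; enqueue PK, US → queue [SW, SY, NP, HA, CN, PK, US]
Visit SW → queue [SY, NP, HA, CN, PK, US]
Visit SY; enqueue TC → queue [NP, HA, CN, PK, US, TC]
Visit NP; enqueue EZ → queue [HA, CN, PK, US, TC, EZ]
Visit HA; enqueue XK → queue [CN, PK, US, TC, EZ, XK]
Visit CN; enqueue WR → queue [PK, US, TC, EZ, XK, WR]
Visit PK → queue [US, TC, EZ, XK, WR]
Visit US; enqueue UO → queue [TC, EZ, XK, WR, UO]
Visit TC → queue [EZ, XK, WR, UO]
Visit EZ → queue [XK, WR, UO]
Visit XK → queue [WR, UO]
Visit WR → queue [UO]
Visit UO → queue []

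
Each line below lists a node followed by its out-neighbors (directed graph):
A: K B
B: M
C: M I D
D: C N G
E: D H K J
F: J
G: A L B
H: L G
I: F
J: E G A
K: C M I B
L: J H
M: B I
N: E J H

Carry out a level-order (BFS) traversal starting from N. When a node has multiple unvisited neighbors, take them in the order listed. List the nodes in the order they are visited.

Visit N; enqueue E, J, H → queue [E, J, H]
Visit E; enqueue D, K → queue [J, H, D, K]
Visit J; enqueue G, A → queue [H, D, K, G, A]
Visit H; enqueue L → queue [D, K, G, A, L]
Visit D; enqueue C → queue [K, G, A, L, C]
Visit K; enqueue M, I, B → queue [G, A, L, C, M, I, B]
Visit G → queue [A, L, C, M, I, B]
Visit A → queue [L, C, M, I, B]
Visit L → queue [C, M, I, B]
Visit C → queue [M, I, B]
Visit M → queue [I, B]
Visit I; enqueue F → queue [B, F]
Visit B → queue [F]
Visit F → queue []

N E J H D K G A L C M I B F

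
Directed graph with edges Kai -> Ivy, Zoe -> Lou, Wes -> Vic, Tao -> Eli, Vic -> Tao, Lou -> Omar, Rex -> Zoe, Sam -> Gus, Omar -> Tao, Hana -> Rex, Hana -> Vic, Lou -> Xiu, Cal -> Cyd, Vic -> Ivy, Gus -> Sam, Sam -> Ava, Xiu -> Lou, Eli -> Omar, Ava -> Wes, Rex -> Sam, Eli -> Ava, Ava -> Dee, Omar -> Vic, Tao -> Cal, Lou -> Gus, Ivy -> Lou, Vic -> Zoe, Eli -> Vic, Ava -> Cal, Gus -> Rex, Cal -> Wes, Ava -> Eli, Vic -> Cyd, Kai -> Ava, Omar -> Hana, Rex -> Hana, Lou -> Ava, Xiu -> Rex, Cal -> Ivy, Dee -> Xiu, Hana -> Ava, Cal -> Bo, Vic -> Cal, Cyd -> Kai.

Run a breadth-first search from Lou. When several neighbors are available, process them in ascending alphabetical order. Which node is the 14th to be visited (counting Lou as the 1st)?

Visit Lou; enqueue Ava, Gus, Omar, Xiu → queue [Ava, Gus, Omar, Xiu]
Visit Ava; enqueue Cal, Dee, Eli, Wes → queue [Gus, Omar, Xiu, Cal, Dee, Eli, Wes]
Visit Gus; enqueue Rex, Sam → queue [Omar, Xiu, Cal, Dee, Eli, Wes, Rex, Sam]
Visit Omar; enqueue Hana, Tao, Vic → queue [Xiu, Cal, Dee, Eli, Wes, Rex, Sam, Hana, Tao, Vic]
Visit Xiu → queue [Cal, Dee, Eli, Wes, Rex, Sam, Hana, Tao, Vic]
Visit Cal; enqueue Bo, Cyd, Ivy → queue [Dee, Eli, Wes, Rex, Sam, Hana, Tao, Vic, Bo, Cyd, Ivy]
Visit Dee → queue [Eli, Wes, Rex, Sam, Hana, Tao, Vic, Bo, Cyd, Ivy]
Visit Eli → queue [Wes, Rex, Sam, Hana, Tao, Vic, Bo, Cyd, Ivy]
Visit Wes → queue [Rex, Sam, Hana, Tao, Vic, Bo, Cyd, Ivy]
Visit Rex; enqueue Zoe → queue [Sam, Hana, Tao, Vic, Bo, Cyd, Ivy, Zoe]
Visit Sam → queue [Hana, Tao, Vic, Bo, Cyd, Ivy, Zoe]
Visit Hana → queue [Tao, Vic, Bo, Cyd, Ivy, Zoe]
Visit Tao → queue [Vic, Bo, Cyd, Ivy, Zoe]
Visit Vic → queue [Bo, Cyd, Ivy, Zoe]
Visit Bo → queue [Cyd, Ivy, Zoe]
Visit Cyd; enqueue Kai → queue [Ivy, Zoe, Kai]
Visit Ivy → queue [Zoe, Kai]
Visit Zoe → queue [Kai]
Visit Kai → queue []

Visit order: Lou, Ava, Gus, Omar, Xiu, Cal, Dee, Eli, Wes, Rex, Sam, Hana, Tao, Vic, Bo, Cyd, Ivy, Zoe, Kai

Vic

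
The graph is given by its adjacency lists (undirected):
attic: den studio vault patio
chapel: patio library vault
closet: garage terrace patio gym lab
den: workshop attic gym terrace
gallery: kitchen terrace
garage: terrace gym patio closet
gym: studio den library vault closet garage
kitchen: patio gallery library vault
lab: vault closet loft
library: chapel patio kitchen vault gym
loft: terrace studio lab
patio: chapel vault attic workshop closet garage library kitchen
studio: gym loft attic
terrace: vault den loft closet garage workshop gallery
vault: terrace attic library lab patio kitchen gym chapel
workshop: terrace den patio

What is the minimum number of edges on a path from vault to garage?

2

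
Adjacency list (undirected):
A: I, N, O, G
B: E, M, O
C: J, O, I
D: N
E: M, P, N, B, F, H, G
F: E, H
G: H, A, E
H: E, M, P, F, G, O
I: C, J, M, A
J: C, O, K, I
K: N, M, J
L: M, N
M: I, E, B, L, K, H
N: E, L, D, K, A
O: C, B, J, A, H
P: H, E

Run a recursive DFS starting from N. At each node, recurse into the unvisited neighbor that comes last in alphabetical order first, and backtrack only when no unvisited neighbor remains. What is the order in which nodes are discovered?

N L M K J O H P E G A I C F B D

Visit N
N → L
L → M
M → K
K → J
J → O
O → H
H → P
P → E
E → G
G → A
A → I
I → C
E → F
E → B
N → D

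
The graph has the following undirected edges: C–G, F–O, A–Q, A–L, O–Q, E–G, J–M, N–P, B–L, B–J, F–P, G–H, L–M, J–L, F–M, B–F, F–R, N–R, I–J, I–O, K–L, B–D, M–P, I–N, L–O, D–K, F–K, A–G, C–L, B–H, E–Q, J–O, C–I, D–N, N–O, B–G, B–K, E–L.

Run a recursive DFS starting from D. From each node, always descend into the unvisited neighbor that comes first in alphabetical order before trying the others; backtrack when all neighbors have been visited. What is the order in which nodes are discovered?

D, B, F, K, L, A, G, C, I, J, M, P, N, O, Q, E, R, H

Visit D
D → B
B → F
F → K
K → L
L → A
A → G
G → C
C → I
I → J
J → M
M → P
P → N
N → O
O → Q
Q → E
N → R
G → H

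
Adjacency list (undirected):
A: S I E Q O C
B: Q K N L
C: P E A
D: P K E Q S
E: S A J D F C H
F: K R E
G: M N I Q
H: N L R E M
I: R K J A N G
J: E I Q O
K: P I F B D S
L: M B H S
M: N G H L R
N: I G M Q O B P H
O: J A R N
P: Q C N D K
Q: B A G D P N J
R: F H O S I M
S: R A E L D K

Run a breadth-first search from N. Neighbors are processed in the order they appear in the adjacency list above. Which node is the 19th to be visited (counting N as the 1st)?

Visit N; enqueue I, G, M, Q, O, B, P, H → queue [I, G, M, Q, O, B, P, H]
Visit I; enqueue R, K, J, A → queue [G, M, Q, O, B, P, H, R, K, J, A]
Visit G → queue [M, Q, O, B, P, H, R, K, J, A]
Visit M; enqueue L → queue [Q, O, B, P, H, R, K, J, A, L]
Visit Q; enqueue D → queue [O, B, P, H, R, K, J, A, L, D]
Visit O → queue [B, P, H, R, K, J, A, L, D]
Visit B → queue [P, H, R, K, J, A, L, D]
Visit P; enqueue C → queue [H, R, K, J, A, L, D, C]
Visit H; enqueue E → queue [R, K, J, A, L, D, C, E]
Visit R; enqueue F, S → queue [K, J, A, L, D, C, E, F, S]
Visit K → queue [J, A, L, D, C, E, F, S]
Visit J → queue [A, L, D, C, E, F, S]
Visit A → queue [L, D, C, E, F, S]
Visit L → queue [D, C, E, F, S]
Visit D → queue [C, E, F, S]
Visit C → queue [E, F, S]
Visit E → queue [F, S]
Visit F → queue [S]
Visit S → queue []

Visit order: N, I, G, M, Q, O, B, P, H, R, K, J, A, L, D, C, E, F, S

S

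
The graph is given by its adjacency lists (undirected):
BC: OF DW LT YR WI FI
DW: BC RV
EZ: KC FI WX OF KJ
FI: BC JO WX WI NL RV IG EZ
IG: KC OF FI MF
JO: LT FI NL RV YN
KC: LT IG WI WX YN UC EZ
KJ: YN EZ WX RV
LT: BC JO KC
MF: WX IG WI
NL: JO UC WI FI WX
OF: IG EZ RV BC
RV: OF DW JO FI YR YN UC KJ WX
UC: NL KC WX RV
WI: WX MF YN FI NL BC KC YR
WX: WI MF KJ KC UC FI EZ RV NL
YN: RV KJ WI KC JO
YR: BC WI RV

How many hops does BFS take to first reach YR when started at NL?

2

Level 0: NL
Level 1: FI, JO, UC, WI, WX
Level 2: BC, EZ, IG, KC, KJ, LT, MF, RV, YN, YR
Level 3: DW, OF
YR first appears at level 2.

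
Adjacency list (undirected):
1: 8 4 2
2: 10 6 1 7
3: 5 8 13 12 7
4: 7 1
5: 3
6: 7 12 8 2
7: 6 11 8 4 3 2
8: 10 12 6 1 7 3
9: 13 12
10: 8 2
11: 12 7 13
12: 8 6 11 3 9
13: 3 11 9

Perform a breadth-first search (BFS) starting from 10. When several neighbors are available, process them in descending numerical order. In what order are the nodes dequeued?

Visit 10; enqueue 8, 2 → queue [8, 2]
Visit 8; enqueue 12, 7, 6, 3, 1 → queue [2, 12, 7, 6, 3, 1]
Visit 2 → queue [12, 7, 6, 3, 1]
Visit 12; enqueue 11, 9 → queue [7, 6, 3, 1, 11, 9]
Visit 7; enqueue 4 → queue [6, 3, 1, 11, 9, 4]
Visit 6 → queue [3, 1, 11, 9, 4]
Visit 3; enqueue 13, 5 → queue [1, 11, 9, 4, 13, 5]
Visit 1 → queue [11, 9, 4, 13, 5]
Visit 11 → queue [9, 4, 13, 5]
Visit 9 → queue [4, 13, 5]
Visit 4 → queue [13, 5]
Visit 13 → queue [5]
Visit 5 → queue []

10 → 8 → 2 → 12 → 7 → 6 → 3 → 1 → 11 → 9 → 4 → 13 → 5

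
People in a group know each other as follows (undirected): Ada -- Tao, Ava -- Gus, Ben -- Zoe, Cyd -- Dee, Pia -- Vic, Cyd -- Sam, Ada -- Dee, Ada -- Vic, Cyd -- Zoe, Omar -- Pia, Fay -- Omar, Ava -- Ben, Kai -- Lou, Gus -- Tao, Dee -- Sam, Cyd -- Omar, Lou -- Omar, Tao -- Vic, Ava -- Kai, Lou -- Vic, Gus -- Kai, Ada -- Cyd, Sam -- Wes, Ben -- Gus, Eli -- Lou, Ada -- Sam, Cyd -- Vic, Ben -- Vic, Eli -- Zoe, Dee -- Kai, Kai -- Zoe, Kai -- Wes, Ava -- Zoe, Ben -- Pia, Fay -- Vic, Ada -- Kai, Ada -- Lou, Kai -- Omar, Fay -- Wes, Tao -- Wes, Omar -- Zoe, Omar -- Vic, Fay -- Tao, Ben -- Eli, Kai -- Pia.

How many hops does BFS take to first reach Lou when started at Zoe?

Level 0: Zoe
Level 1: Ava, Ben, Cyd, Eli, Kai, Omar
Level 2: Ada, Dee, Fay, Gus, Lou, Pia, Sam, Vic, Wes
Level 3: Tao
Lou first appears at level 2.

2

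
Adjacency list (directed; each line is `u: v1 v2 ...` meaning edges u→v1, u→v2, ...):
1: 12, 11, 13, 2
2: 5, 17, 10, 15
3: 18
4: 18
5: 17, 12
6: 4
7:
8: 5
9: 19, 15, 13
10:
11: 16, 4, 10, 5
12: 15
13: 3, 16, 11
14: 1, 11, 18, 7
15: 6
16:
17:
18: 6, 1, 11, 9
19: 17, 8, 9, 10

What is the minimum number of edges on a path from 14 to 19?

Level 0: 14
Level 1: 1, 7, 11, 18
Level 2: 2, 4, 5, 6, 9, 10, 12, 13, 16
Level 3: 3, 15, 17, 19
Level 4: 8
19 first appears at level 3.

3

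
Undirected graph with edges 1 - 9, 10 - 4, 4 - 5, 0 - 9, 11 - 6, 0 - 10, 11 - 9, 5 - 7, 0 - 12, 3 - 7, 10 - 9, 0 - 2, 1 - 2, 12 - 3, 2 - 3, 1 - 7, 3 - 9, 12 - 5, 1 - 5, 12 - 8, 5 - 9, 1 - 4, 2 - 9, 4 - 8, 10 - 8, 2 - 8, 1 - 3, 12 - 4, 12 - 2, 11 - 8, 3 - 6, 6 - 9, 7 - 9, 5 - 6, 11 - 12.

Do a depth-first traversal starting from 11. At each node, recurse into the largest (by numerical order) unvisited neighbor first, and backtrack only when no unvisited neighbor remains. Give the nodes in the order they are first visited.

Visit 11
11 → 12
12 → 8
8 → 10
10 → 9
9 → 7
7 → 5
5 → 6
6 → 3
3 → 2
2 → 1
1 → 4
2 → 0

11 12 8 10 9 7 5 6 3 2 1 4 0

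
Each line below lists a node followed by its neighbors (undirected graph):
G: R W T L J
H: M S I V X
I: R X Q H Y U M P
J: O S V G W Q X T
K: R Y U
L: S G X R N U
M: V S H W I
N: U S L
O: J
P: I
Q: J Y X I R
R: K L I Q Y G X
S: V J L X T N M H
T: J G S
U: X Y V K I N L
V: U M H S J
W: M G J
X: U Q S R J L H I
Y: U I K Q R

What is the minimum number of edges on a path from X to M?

2

Level 0: X
Level 1: H, I, J, L, Q, R, S, U
Level 2: G, K, M, N, O, P, T, V, W, Y
M first appears at level 2.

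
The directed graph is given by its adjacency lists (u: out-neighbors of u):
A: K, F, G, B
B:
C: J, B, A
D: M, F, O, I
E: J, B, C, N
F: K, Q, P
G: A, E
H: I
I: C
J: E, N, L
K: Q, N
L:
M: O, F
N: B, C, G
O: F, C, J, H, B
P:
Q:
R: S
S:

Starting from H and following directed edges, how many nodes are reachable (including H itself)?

BFS from H visits: H, I, C, J, B, A, E, N, L, K, F, G, Q, P
Reachable nodes: 14 of 19 total.

14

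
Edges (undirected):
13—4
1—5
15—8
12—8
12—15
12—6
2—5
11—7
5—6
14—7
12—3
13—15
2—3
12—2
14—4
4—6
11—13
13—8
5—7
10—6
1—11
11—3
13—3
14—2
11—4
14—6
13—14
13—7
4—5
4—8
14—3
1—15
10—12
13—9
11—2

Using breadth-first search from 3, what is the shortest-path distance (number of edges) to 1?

Level 0: 3
Level 1: 2, 11, 12, 13, 14
Level 2: 1, 4, 5, 6, 7, 8, 9, 10, 15
1 first appears at level 2.

2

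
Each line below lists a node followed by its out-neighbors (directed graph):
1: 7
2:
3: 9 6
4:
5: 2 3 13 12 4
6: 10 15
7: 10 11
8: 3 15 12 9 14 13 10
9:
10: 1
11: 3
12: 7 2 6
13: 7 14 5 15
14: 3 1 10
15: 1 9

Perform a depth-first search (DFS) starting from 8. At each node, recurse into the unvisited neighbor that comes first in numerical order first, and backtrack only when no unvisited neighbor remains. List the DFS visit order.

8 → 3 → 6 → 10 → 1 → 7 → 11 → 15 → 9 → 12 → 2 → 13 → 5 → 4 → 14

Visit 8
8 → 3
3 → 6
6 → 10
10 → 1
1 → 7
7 → 11
6 → 15
15 → 9
8 → 12
12 → 2
8 → 13
13 → 5
5 → 4
13 → 14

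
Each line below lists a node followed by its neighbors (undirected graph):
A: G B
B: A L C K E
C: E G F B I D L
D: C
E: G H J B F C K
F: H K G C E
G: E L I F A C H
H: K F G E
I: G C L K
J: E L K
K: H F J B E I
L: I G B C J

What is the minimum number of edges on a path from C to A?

Level 0: C
Level 1: B, D, E, F, G, I, L
Level 2: A, H, J, K
A first appears at level 2.

2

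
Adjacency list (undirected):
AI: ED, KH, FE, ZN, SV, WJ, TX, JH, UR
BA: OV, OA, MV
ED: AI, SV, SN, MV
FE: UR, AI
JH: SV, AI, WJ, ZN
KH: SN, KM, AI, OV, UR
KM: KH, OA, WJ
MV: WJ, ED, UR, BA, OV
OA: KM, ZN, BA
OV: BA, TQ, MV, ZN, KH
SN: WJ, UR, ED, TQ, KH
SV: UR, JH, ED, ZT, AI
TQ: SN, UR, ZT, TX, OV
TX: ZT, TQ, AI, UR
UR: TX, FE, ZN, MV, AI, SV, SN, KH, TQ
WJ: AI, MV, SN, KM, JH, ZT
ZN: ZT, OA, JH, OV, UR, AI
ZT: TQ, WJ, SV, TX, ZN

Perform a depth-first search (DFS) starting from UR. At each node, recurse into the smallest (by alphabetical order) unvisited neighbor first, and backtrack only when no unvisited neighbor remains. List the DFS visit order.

Visit UR
UR → AI
AI → ED
ED → MV
MV → BA
BA → OA
OA → KM
KM → KH
KH → OV
OV → TQ
TQ → SN
SN → WJ
WJ → JH
JH → SV
SV → ZT
ZT → TX
ZT → ZN
AI → FE

UR AI ED MV BA OA KM KH OV TQ SN WJ JH SV ZT TX ZN FE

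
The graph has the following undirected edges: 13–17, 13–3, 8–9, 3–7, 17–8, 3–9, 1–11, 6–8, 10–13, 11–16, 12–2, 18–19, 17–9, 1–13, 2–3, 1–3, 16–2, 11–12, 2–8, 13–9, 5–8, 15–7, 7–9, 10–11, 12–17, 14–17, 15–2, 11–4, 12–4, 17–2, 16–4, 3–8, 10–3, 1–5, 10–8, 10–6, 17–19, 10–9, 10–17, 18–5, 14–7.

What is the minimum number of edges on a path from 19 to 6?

Level 0: 19
Level 1: 17, 18
Level 2: 2, 5, 8, 9, 10, 12, 13, 14
Level 3: 1, 3, 4, 6, 7, 11, 15, 16
6 first appears at level 3.

3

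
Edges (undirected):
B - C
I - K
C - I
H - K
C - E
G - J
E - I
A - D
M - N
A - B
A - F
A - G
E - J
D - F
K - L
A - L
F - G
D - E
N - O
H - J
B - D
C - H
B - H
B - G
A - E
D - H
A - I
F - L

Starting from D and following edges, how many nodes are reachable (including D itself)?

12

BFS from D visits: D, A, B, E, F, H, G, I, L, C, J, K
Reachable nodes: 12 of 15 total.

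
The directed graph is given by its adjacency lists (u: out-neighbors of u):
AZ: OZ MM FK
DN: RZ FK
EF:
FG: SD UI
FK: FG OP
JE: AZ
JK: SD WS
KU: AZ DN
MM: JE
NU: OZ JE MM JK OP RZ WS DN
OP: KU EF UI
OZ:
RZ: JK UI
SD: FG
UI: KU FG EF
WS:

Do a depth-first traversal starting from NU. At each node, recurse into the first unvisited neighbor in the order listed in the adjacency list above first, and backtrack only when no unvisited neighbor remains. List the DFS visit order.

Visit NU
NU → OZ
NU → JE
JE → AZ
AZ → MM
AZ → FK
FK → FG
FG → SD
FG → UI
UI → KU
KU → DN
DN → RZ
RZ → JK
JK → WS
UI → EF
FK → OP

NU OZ JE AZ MM FK FG SD UI KU DN RZ JK WS EF OP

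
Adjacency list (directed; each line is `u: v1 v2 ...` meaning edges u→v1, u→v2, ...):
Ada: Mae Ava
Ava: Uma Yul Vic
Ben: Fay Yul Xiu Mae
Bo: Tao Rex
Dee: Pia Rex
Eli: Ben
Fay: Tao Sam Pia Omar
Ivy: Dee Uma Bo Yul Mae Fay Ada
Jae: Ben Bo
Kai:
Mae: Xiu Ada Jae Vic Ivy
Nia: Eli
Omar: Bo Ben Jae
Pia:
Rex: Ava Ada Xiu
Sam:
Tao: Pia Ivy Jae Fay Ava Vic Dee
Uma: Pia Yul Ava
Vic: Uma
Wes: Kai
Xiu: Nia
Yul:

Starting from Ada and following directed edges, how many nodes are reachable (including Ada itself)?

20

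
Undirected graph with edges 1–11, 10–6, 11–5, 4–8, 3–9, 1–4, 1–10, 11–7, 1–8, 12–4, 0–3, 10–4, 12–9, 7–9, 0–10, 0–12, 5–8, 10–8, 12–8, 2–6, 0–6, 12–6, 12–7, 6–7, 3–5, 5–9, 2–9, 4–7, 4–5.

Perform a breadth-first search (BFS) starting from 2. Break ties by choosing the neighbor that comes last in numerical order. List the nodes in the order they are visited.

2, 9, 6, 12, 7, 5, 3, 10, 0, 8, 4, 11, 1

Visit 2; enqueue 9, 6 → queue [9, 6]
Visit 9; enqueue 12, 7, 5, 3 → queue [6, 12, 7, 5, 3]
Visit 6; enqueue 10, 0 → queue [12, 7, 5, 3, 10, 0]
Visit 12; enqueue 8, 4 → queue [7, 5, 3, 10, 0, 8, 4]
Visit 7; enqueue 11 → queue [5, 3, 10, 0, 8, 4, 11]
Visit 5 → queue [3, 10, 0, 8, 4, 11]
Visit 3 → queue [10, 0, 8, 4, 11]
Visit 10; enqueue 1 → queue [0, 8, 4, 11, 1]
Visit 0 → queue [8, 4, 11, 1]
Visit 8 → queue [4, 11, 1]
Visit 4 → queue [11, 1]
Visit 11 → queue [1]
Visit 1 → queue []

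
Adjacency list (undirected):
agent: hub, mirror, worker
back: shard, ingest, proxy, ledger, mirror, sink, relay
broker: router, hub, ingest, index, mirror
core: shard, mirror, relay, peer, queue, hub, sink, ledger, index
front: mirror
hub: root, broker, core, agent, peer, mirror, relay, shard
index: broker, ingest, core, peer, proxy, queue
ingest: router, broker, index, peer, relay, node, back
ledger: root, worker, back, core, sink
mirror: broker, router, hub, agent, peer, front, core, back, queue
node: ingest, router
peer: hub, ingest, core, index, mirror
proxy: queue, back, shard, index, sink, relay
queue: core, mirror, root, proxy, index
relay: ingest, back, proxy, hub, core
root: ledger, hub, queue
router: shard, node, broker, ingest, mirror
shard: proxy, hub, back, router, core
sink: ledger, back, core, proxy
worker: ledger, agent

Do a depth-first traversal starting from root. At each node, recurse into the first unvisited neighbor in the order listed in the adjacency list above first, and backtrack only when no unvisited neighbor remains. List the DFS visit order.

Visit root
root → ledger
ledger → worker
worker → agent
agent → hub
hub → broker
broker → router
router → shard
shard → proxy
proxy → queue
queue → core
core → mirror
mirror → peer
peer → ingest
ingest → index
ingest → relay
relay → back
back → sink
ingest → node
mirror → front

root → ledger → worker → agent → hub → broker → router → shard → proxy → queue → core → mirror → peer → ingest → index → relay → back → sink → node → front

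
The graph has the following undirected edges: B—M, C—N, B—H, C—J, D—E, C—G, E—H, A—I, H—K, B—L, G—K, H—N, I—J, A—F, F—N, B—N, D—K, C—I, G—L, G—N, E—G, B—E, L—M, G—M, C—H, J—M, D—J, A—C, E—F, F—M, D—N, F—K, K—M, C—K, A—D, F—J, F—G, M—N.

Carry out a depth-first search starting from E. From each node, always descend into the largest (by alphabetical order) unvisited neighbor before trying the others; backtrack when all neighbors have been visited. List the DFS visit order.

Visit E
E → H
H → N
N → M
M → L
L → G
G → K
K → F
F → J
J → I
I → C
C → A
A → D
L → B

E, H, N, M, L, G, K, F, J, I, C, A, D, B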